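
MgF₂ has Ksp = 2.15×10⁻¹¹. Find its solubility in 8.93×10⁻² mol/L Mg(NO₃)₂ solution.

7.76×10⁻⁶ M

MgF₂(s) ⇌ Mg²⁺(aq) + 2 F⁻(aq)
Let s be the solubility of MgF₂ here. The common ion gives [Mg²⁺] ≈ 8.93×10⁻² mol/L, and [F⁻] = 2s.
Ksp = [Mg²⁺][F⁻]^2 = (8.93×10⁻²)(2s)^2
(2s)^2 = 2.15×10⁻¹¹ / (8.93×10⁻²) = 2.41×10⁻¹⁰
s = 7.76×10⁻⁶ mol/L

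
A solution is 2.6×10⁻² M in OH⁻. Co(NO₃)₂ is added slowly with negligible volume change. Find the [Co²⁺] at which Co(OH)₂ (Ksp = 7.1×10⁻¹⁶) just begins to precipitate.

1.1×10⁻¹² M

A salt starts to precipitate once the ion product Q reaches its Ksp.
Co(OH)₂(s) ⇌ Co²⁺(aq) + 2 OH⁻(aq)
Ksp = [Co²⁺][OH⁻]^2 = [Co²⁺](2.6×10⁻²)^2
[Co²⁺] = 7.1×10⁻¹⁶ / (2.6×10⁻²)^2 = 1.1×10⁻¹²
[Co²⁺] = 1.1×10⁻¹² M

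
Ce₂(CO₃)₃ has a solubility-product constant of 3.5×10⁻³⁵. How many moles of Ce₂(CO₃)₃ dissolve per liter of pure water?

Ce₂(CO₃)₃(s) ⇌ 2 Ce³⁺(aq) + 3 CO₃²⁻(aq)
Call the molar solubility s, so that [Ce³⁺] = 2s and [CO₃²⁻] = 3s.
Ksp = [Ce³⁺]^2[CO₃²⁻]^3 = (2s)^2 · (3s)^3 = 108s^5
108s^5 = 3.5×10⁻³⁵  ⇒  s^5 = 3.2×10⁻³⁷
s = (3.2×10⁻³⁷)^(1/5) = 5.0×10⁻⁸ mol/L

5.0×10⁻⁸ M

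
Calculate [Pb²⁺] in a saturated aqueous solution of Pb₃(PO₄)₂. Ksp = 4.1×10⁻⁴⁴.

2.5×10⁻⁹ M

Pb₃(PO₄)₂(s) ⇌ 3 Pb²⁺(aq) + 2 PO₄³⁻(aq)
If s mol/L of Pb₃(PO₄)₂ dissolves, [Pb²⁺] = 3s and [PO₄³⁻] = 2s.
Ksp = [Pb²⁺]^3[PO₄³⁻]^2 = (3s)^3 · (2s)^2 = 108s^5 = 4.1×10⁻⁴⁴
s = 8.2×10⁻¹⁰ mol L⁻¹
[Pb²⁺] = 3s = 2.5×10⁻⁹ mol L⁻¹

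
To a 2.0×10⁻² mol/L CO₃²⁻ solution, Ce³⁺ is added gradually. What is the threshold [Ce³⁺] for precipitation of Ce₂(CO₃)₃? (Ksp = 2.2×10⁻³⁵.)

1.7×10⁻¹⁵ M

A salt starts to precipitate once the ion product Q reaches its Ksp.
Ce₂(CO₃)₃(s) ⇌ 2 Ce³⁺(aq) + 3 CO₃²⁻(aq)
Ksp = [Ce³⁺]^2[CO₃²⁻]^3 = [Ce³⁺]^2(2.0×10⁻²)^3
[Ce³⁺]^2 = 2.2×10⁻³⁵ / (2.0×10⁻²)^3 = 2.8×10⁻³⁰
[Ce³⁺] = 1.7×10⁻¹⁵ mol/L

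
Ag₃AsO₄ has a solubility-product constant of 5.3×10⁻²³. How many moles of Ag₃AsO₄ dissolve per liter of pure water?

Ag₃AsO₄(s) ⇌ 3 Ag⁺(aq) + AsO₄³⁻(aq)
With molar solubility s: [Ag⁺] = 3s, [AsO₄³⁻] = s.
Ksp = [Ag⁺]^3[AsO₄³⁻] = (3s)^3 · s = 27s^4
27s^4 = 5.3×10⁻²³  ⇒  s^4 = 2.0×10⁻²⁴
s = (2.0×10⁻²⁴)^(1/4) = 1.2×10⁻⁶ mol/L

1.2×10⁻⁶ M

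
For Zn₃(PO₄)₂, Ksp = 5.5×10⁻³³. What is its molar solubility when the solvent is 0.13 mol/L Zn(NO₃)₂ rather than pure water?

Zn₃(PO₄)₂(s) ⇌ 3 Zn²⁺(aq) + 2 PO₄³⁻(aq)
Zn²⁺ is already present at 0.13 mol/L. If s mol/L of Zn₃(PO₄)₂ dissolves, [PO₄³⁻] = 2s while [Zn²⁺] ≈ 0.13 mol/L.
Ksp = [Zn²⁺]^3[PO₄³⁻]^2 = (0.13)^3(2s)^2
(2s)^2 = 5.5×10⁻³³ / (0.13)^3 = 2.5×10⁻³⁰
s = 7.9×10⁻¹⁶ mol/L

7.9×10⁻¹⁶ M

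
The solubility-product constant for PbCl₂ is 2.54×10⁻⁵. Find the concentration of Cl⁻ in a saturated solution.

PbCl₂(s) ⇌ Pb²⁺(aq) + 2 Cl⁻(aq)
Let s be the molar solubility. Then [Pb²⁺] = s and [Cl⁻] = 2s.
Ksp = [Pb²⁺][Cl⁻]^2 = s · (2s)^2 = 4s^3 = 2.54×10⁻⁵
s = 1.85×10⁻² M
[Cl⁻] = 2s = 3.70×10⁻² M

3.70×10⁻² M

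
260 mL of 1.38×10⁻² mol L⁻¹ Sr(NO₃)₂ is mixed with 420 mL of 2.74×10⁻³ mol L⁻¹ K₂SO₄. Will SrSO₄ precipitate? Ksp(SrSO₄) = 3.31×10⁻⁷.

The combined volume is 680 mL.
[Sr²⁺] = (1.38×10⁻²)(260)/680 = 5.28×10⁻³ mol L⁻¹
[SO₄²⁻] = (2.74×10⁻³)(420)/680 = 1.69×10⁻³ mol L⁻¹
Q = [Sr²⁺][SO₄²⁻] = 8.93×10⁻⁶
Q = 8.93×10⁻⁶ > Ksp = 3.31×10⁻⁷, so the solution is supersaturated and SrSO₄ precipitates.

Yes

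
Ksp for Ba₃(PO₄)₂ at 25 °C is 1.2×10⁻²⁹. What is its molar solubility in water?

6.4×10⁻⁷ M

Ba₃(PO₄)₂(s) ⇌ 3 Ba²⁺(aq) + 2 PO₄³⁻(aq)
If s mol/L of Ba₃(PO₄)₂ dissolves, [Ba²⁺] = 3s and [PO₄³⁻] = 2s.
Ksp = [Ba²⁺]^3[PO₄³⁻]^2 = (3s)^3 · (2s)^2 = 108s^5
108s^5 = 1.2×10⁻²⁹  ⇒  s^5 = 1.1×10⁻³¹
Taking the 5th root, s = 6.4×10⁻⁷ mol L⁻¹.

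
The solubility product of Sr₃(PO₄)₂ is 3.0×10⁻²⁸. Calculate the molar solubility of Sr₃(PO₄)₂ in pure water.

1.2×10⁻⁶ M

Sr₃(PO₄)₂(s) ⇌ 3 Sr²⁺(aq) + 2 PO₄³⁻(aq)
Call the molar solubility s, so that [Sr²⁺] = 3s and [PO₄³⁻] = 2s.
Ksp = [Sr²⁺]^3[PO₄³⁻]^2 = (3s)^3 · (2s)^2 = 108s^5
108s^5 = 3.0×10⁻²⁸  ⇒  s^5 = 2.8×10⁻³⁰
s = (2.8×10⁻³⁰)^(1/5) = 1.2×10⁻⁶ M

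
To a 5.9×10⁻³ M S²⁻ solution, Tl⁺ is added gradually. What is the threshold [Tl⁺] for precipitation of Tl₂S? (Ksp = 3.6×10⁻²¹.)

Precipitation of each salt begins when its ion product equals Ksp.
Tl₂S(s) ⇌ 2 Tl⁺(aq) + S²⁻(aq)
Ksp = [Tl⁺]^2[S²⁻] = [Tl⁺]^2(5.9×10⁻³)
[Tl⁺]^2 = 3.6×10⁻²¹ / (5.9×10⁻³) = 6.1×10⁻¹⁹
[Tl⁺] = 7.8×10⁻¹⁰ M

7.8×10⁻¹⁰ M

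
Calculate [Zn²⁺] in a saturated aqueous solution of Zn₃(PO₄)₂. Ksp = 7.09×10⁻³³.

4.37×10⁻⁷ M

Zn₃(PO₄)₂(s) ⇌ 3 Zn²⁺(aq) + 2 PO₄³⁻(aq)
For each mole of Zn₃(PO₄)₂ that dissolves per liter, [Zn²⁺] = 3s and [PO₄³⁻] = 2s; let s denote this solubility.
Ksp = [Zn²⁺]^3[PO₄³⁻]^2 = (3s)^3 · (2s)^2 = 108s^5 = 7.09×10⁻³³
s = 1.46×10⁻⁷ M
[Zn²⁺] = 3s = 4.37×10⁻⁷ M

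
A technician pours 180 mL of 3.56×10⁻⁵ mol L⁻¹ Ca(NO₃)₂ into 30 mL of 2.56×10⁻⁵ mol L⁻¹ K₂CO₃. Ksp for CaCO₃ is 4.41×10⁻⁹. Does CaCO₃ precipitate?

No

After mixing, V = 180 mL + 30 mL = 210 mL.
[Ca²⁺] = (3.56×10⁻⁵)(180)/210 = 3.05×10⁻⁵ mol L⁻¹
[CO₃²⁻] = (2.56×10⁻⁵)(30)/210 = 3.66×10⁻⁶ mol L⁻¹
Q = [Ca²⁺][CO₃²⁻] = 1.12×10⁻¹⁰
Q < Ksp (1.12×10⁻¹⁰ vs 4.41×10⁻⁹); the solution remains unsaturated and no precipitate forms.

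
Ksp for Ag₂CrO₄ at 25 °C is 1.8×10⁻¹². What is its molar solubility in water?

7.7×10⁻⁵ M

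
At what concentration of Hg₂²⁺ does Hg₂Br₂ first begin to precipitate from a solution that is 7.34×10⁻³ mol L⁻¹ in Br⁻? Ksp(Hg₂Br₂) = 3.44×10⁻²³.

6.39×10⁻¹⁹ M

Precipitation of each salt begins when its ion product equals Ksp.
Hg₂Br₂(s) ⇌ Hg₂²⁺(aq) + 2 Br⁻(aq)
Ksp = [Hg₂²⁺][Br⁻]^2 = [Hg₂²⁺](7.34×10⁻³)^2
[Hg₂²⁺] = 3.44×10⁻²³ / (7.34×10⁻³)^2 = 6.39×10⁻¹⁹
[Hg₂²⁺] = 6.39×10⁻¹⁹ mol L⁻¹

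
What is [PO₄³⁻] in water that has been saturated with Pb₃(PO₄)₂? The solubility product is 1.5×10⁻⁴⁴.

1.3×10⁻⁹ M

Pb₃(PO₄)₂(s) ⇌ 3 Pb²⁺(aq) + 2 PO₄³⁻(aq)
If s mol/L of Pb₃(PO₄)₂ dissolves, [Pb²⁺] = 3s and [PO₄³⁻] = 2s.
Ksp = [Pb²⁺]^3[PO₄³⁻]^2 = (3s)^3 · (2s)^2 = 108s^5 = 1.5×10⁻⁴⁴
s = 6.7×10⁻¹⁰ M
[PO₄³⁻] = 2s = 1.3×10⁻⁹ M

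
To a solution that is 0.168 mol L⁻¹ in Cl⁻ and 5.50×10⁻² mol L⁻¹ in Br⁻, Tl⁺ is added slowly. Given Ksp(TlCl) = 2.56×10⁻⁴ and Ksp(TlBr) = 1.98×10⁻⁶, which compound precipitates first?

TlBr

A salt starts to precipitate once the ion product Q reaches its Ksp.
For TlCl: [Tl⁺] = (Ksp/[Cl⁻]) = 1.52×10⁻³ mol L⁻¹
For TlBr: [Tl⁺] = (Ksp/[Br⁻]) = 3.60×10⁻⁵ mol L⁻¹
The smaller threshold [Tl⁺] is reached first, so TlBr precipitates first.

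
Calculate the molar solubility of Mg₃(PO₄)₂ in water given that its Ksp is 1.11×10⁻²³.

1.01×10⁻⁵ M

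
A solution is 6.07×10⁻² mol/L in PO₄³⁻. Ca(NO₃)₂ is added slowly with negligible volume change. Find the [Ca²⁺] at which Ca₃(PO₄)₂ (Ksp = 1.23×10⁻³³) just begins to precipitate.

The threshold for precipitation is Q = Ksp.
Ca₃(PO₄)₂(s) ⇌ 3 Ca²⁺(aq) + 2 PO₄³⁻(aq)
Ksp = [Ca²⁺]^3[PO₄³⁻]^2 = [Ca²⁺]^3(6.07×10⁻²)^2
[Ca²⁺]^3 = 1.23×10⁻³³ / (6.07×10⁻²)^2 = 3.34×10⁻³¹
[Ca²⁺] = 6.94×10⁻¹¹ mol/L

6.94×10⁻¹¹ M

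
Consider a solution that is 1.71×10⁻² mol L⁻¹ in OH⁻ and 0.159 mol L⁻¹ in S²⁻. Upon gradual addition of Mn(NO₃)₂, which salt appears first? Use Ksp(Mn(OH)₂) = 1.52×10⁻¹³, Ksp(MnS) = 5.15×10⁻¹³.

The threshold for precipitation is Q = Ksp.
For Mn(OH)₂: [Mn²⁺] = (Ksp/[OH⁻]^2) = 5.20×10⁻¹⁰ mol L⁻¹
For MnS: [Mn²⁺] = (Ksp/[S²⁻]) = 3.24×10⁻¹² mol L⁻¹
Since MnS needs less Mn²⁺ to reach saturation, it precipitates first.

MnS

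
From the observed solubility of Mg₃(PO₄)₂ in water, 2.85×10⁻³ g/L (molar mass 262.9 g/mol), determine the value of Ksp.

s = (2.85×10⁻³ g L⁻¹)/(262.9 g mol⁻¹) = 1.0841×10⁻⁵ M
Mg₃(PO₄)₂(s) ⇌ 3 Mg²⁺(aq) + 2 PO₄³⁻(aq)
Let s be the molar solubility. Then [Mg²⁺] = 3s and [PO₄³⁻] = 2s.
Ksp = [Mg²⁺]^3[PO₄³⁻]^2 = (3s)^3 · (2s)^2 = 108s^5
Ksp = 108 × (1.0841×10⁻⁵)^5 = 1.62×10⁻²³

Ksp = 1.62×10⁻²³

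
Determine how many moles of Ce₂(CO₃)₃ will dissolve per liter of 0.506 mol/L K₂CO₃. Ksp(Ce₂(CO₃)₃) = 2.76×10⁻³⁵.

7.30×10⁻¹⁸ M

Ce₂(CO₃)₃(s) ⇌ 2 Ce³⁺(aq) + 3 CO₃²⁻(aq)
The solution already contains CO₃²⁻ at 0.506 mol/L. Let s be the molar solubility of Ce₂(CO₃)₃.
[CO₃²⁻] ≈ 0.506 mol/L (common ion dominates); [Ce³⁺] = 2s.
Ksp = [Ce³⁺]^2[CO₃²⁻]^3 = (2s)^2(0.506)^3
(2s)^2 = 2.76×10⁻³⁵ / (0.506)^3 = 2.13×10⁻³⁴
s = 7.30×10⁻¹⁸ mol/L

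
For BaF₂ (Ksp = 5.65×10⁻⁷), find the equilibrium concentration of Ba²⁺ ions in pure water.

5.21×10⁻³ M

BaF₂(s) ⇌ Ba²⁺(aq) + 2 F⁻(aq)
Call the molar solubility s, so that [Ba²⁺] = s and [F⁻] = 2s.
Ksp = [Ba²⁺][F⁻]^2 = s · (2s)^2 = 4s^3 = 5.65×10⁻⁷
s = 5.21×10⁻³ M
[Ba²⁺] = s = 5.21×10⁻³ M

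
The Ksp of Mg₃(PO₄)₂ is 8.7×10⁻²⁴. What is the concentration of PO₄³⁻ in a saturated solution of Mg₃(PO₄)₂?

Mg₃(PO₄)₂(s) ⇌ 3 Mg²⁺(aq) + 2 PO₄³⁻(aq)
Let s be the molar solubility. Then [Mg²⁺] = 3s and [PO₄³⁻] = 2s.
Ksp = [Mg²⁺]^3[PO₄³⁻]^2 = (3s)^3 · (2s)^2 = 108s^5 = 8.7×10⁻²⁴
s = 9.6×10⁻⁶ mol L⁻¹
[PO₄³⁻] = 2s = 1.9×10⁻⁵ mol L⁻¹

1.9×10⁻⁵ M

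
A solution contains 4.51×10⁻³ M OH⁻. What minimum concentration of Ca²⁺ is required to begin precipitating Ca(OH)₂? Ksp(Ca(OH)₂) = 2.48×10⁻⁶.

Each salt precipitates once Q = Ksp for that salt.
Ca(OH)₂(s) ⇌ Ca²⁺(aq) + 2 OH⁻(aq)
Ksp = [Ca²⁺][OH⁻]^2 = [Ca²⁺](4.51×10⁻³)^2
[Ca²⁺] = 2.48×10⁻⁶ / (4.51×10⁻³)^2 = 0.122
[Ca²⁺] = 0.122 M

0.122 M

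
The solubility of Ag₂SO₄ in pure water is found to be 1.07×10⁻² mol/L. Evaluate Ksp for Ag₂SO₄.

Ag₂SO₄(s) ⇌ 2 Ag⁺(aq) + SO₄²⁻(aq)
Call the molar solubility s, so that [Ag⁺] = 2s and [SO₄²⁻] = s.
Ksp = [Ag⁺]^2[SO₄²⁻] = (2s)^2 · s = 4s^3
Ksp = 4 × (1.07×10⁻²)^3 = 4.90×10⁻⁶

Ksp = 4.90×10⁻⁶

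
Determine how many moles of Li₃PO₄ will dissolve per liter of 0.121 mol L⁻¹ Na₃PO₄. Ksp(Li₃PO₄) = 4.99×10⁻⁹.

1.15×10⁻³ M

Li₃PO₄(s) ⇌ 3 Li⁺(aq) + PO₄³⁻(aq)
Let s be the solubility of Li₃PO₄ here. The common ion gives [PO₄³⁻] ≈ 0.121 mol L⁻¹, and [Li⁺] = 3s.
Ksp = [Li⁺]^3[PO₄³⁻] = (3s)^3(0.121)
(3s)^3 = 4.99×10⁻⁹ / (0.121) = 4.12×10⁻⁸
s = 1.15×10⁻³ mol L⁻¹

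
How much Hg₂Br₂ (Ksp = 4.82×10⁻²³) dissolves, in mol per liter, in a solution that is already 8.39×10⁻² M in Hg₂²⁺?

1.20×10⁻¹¹ M

Hg₂Br₂(s) ⇌ Hg₂²⁺(aq) + 2 Br⁻(aq)
With Hg₂²⁺ already at 8.39×10⁻² M and s small, take [Hg₂²⁺] ≈ 8.39×10⁻² M and [Br⁻] = 2s.
Ksp = [Hg₂²⁺][Br⁻]^2 = (8.39×10⁻²)(2s)^2
(2s)^2 = 4.82×10⁻²³ / (8.39×10⁻²) = 5.74×10⁻²²
s = 1.20×10⁻¹¹ M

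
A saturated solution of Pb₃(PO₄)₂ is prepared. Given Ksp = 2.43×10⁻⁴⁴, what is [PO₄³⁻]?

Pb₃(PO₄)₂(s) ⇌ 3 Pb²⁺(aq) + 2 PO₄³⁻(aq)
Let s be the molar solubility. Then [Pb²⁺] = 3s and [PO₄³⁻] = 2s.
Ksp = [Pb²⁺]^3[PO₄³⁻]^2 = (3s)^3 · (2s)^2 = 108s^5 = 2.43×10⁻⁴⁴
s = 7.42×10⁻¹⁰ mol L⁻¹
[PO₄³⁻] = 2s = 1.48×10⁻⁹ mol L⁻¹

1.48×10⁻⁹ M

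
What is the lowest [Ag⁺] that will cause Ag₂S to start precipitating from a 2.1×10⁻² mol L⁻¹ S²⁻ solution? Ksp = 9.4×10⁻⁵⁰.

2.1×10⁻²⁴ M

The threshold for precipitation is Q = Ksp.
Ag₂S(s) ⇌ 2 Ag⁺(aq) + S²⁻(aq)
Ksp = [Ag⁺]^2[S²⁻] = [Ag⁺]^2(2.1×10⁻²)
[Ag⁺]^2 = 9.4×10⁻⁵⁰ / (2.1×10⁻²) = 4.5×10⁻⁴⁸
[Ag⁺] = 2.1×10⁻²⁴ mol L⁻¹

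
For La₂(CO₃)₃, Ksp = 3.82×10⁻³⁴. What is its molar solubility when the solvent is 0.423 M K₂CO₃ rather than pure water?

3.55×10⁻¹⁷ M

La₂(CO₃)₃(s) ⇌ 2 La³⁺(aq) + 3 CO₃²⁻(aq)
Let s be the solubility of La₂(CO₃)₃ here. The common ion gives [CO₃²⁻] ≈ 0.423 M, and [La³⁺] = 2s.
Ksp = [La³⁺]^2[CO₃²⁻]^3 = (2s)^2(0.423)^3
(2s)^2 = 3.82×10⁻³⁴ / (0.423)^3 = 5.05×10⁻³³
s = 3.55×10⁻¹⁷ M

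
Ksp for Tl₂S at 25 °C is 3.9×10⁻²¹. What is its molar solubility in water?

9.9×10⁻⁸ M

Tl₂S(s) ⇌ 2 Tl⁺(aq) + S²⁻(aq)
If s mol/L of Tl₂S dissolves, [Tl⁺] = 2s and [S²⁻] = s.
Ksp = [Tl⁺]^2[S²⁻] = (2s)^2 · s = 4s^3
4s^3 = 3.9×10⁻²¹  ⇒  s^3 = 9.8×10⁻²²
s = (9.8×10⁻²²)^(1/3) = 9.9×10⁻⁸ M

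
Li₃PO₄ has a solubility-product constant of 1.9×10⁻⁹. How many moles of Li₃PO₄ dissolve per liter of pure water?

Li₃PO₄(s) ⇌ 3 Li⁺(aq) + PO₄³⁻(aq)
If s mol/L of Li₃PO₄ dissolves, [Li⁺] = 3s and [PO₄³⁻] = s.
Ksp = [Li⁺]^3[PO₄³⁻] = (3s)^3 · s = 27s^4
27s^4 = 1.9×10⁻⁹  ⇒  s^4 = 7.0×10⁻¹¹
Taking the 4th root, s = 2.9×10⁻³ M.

2.9×10⁻³ M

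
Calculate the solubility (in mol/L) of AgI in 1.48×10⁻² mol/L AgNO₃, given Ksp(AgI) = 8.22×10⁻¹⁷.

5.55×10⁻¹⁵ M

AgI(s) ⇌ Ag⁺(aq) + I⁻(aq)
Ag⁺ is already present at 1.48×10⁻² mol/L. If s mol/L of AgI dissolves, [I⁻] = s while [Ag⁺] ≈ 1.48×10⁻² mol/L.
Ksp = [Ag⁺][I⁻] = (1.48×10⁻²)s
s = 8.22×10⁻¹⁷ / (1.48×10⁻²) = 5.55×10⁻¹⁵
s = 5.55×10⁻¹⁵ mol/L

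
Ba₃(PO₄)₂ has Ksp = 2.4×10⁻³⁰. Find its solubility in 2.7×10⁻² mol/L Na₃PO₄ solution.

5.0×10⁻¹⁰ M

Ba₃(PO₄)₂(s) ⇌ 3 Ba²⁺(aq) + 2 PO₄³⁻(aq)
With PO₄³⁻ already at 2.7×10⁻² mol/L and s small, take [PO₄³⁻] ≈ 2.7×10⁻² mol/L and [Ba²⁺] = 3s.
Ksp = [Ba²⁺]^3[PO₄³⁻]^2 = (3s)^3(2.7×10⁻²)^2
(3s)^3 = 2.4×10⁻³⁰ / (2.7×10⁻²)^2 = 3.3×10⁻²⁷
s = 5.0×10⁻¹⁰ mol/L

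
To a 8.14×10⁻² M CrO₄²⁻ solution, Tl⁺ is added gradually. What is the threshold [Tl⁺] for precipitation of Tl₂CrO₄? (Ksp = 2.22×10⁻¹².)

Precipitation of each salt begins when its ion product equals Ksp.
Tl₂CrO₄(s) ⇌ 2 Tl⁺(aq) + CrO₄²⁻(aq)
Ksp = [Tl⁺]^2[CrO₄²⁻] = [Tl⁺]^2(8.14×10⁻²)
[Tl⁺]^2 = 2.22×10⁻¹² / (8.14×10⁻²) = 2.73×10⁻¹¹
[Tl⁺] = 5.22×10⁻⁶ M

5.22×10⁻⁶ M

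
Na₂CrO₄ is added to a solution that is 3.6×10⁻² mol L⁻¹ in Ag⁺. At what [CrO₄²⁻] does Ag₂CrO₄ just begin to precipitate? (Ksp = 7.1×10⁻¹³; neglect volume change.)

Precipitation begins when Q = Ksp.
Ag₂CrO₄(s) ⇌ 2 Ag⁺(aq) + CrO₄²⁻(aq)
Ksp = [Ag⁺]^2[CrO₄²⁻] = [CrO₄²⁻](3.6×10⁻²)^2
[CrO₄²⁻] = 7.1×10⁻¹³ / (3.6×10⁻²)^2 = 5.5×10⁻¹⁰
[CrO₄²⁻] = 5.5×10⁻¹⁰ mol L⁻¹

5.5×10⁻¹⁰ M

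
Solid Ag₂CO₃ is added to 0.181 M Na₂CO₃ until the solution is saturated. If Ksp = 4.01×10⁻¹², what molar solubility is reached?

2.35×10⁻⁶ M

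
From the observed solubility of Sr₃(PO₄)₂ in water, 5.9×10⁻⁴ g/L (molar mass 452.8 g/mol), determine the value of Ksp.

Ksp = 4.1×10⁻²⁸

Convert to molarity: s = 5.9×10⁻⁴ / 452.8 = 1.303×10⁻⁶ mol/L
Sr₃(PO₄)₂(s) ⇌ 3 Sr²⁺(aq) + 2 PO₄³⁻(aq)
For each mole of Sr₃(PO₄)₂ that dissolves per liter, [Sr²⁺] = 3s and [PO₄³⁻] = 2s; let s denote this solubility.
Ksp = [Sr²⁺]^3[PO₄³⁻]^2 = (3s)^3 · (2s)^2 = 108s^5
Ksp = 108 × (1.303×10⁻⁶)^5 = 4.1×10⁻²⁸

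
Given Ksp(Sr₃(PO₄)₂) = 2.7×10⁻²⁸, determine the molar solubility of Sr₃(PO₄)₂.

Sr₃(PO₄)₂(s) ⇌ 3 Sr²⁺(aq) + 2 PO₄³⁻(aq)
Call the molar solubility s, so that [Sr²⁺] = 3s and [PO₄³⁻] = 2s.
Ksp = [Sr²⁺]^3[PO₄³⁻]^2 = (3s)^3 · (2s)^2 = 108s^5
108s^5 = 2.7×10⁻²⁸  ⇒  s^5 = 2.5×10⁻³⁰
s = (2.5×10⁻³⁰)^(1/5) = 1.2×10⁻⁶ mol/L

1.2×10⁻⁶ M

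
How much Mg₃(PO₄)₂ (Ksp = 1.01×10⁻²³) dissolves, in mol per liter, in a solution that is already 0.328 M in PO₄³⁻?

Mg₃(PO₄)₂(s) ⇌ 3 Mg²⁺(aq) + 2 PO₄³⁻(aq)
With PO₄³⁻ already at 0.328 M and s small, take [PO₄³⁻] ≈ 0.328 M and [Mg²⁺] = 3s.
Ksp = [Mg²⁺]^3[PO₄³⁻]^2 = (3s)^3(0.328)^2
(3s)^3 = 1.01×10⁻²³ / (0.328)^2 = 9.39×10⁻²³
s = 1.51×10⁻⁸ M

1.51×10⁻⁸ M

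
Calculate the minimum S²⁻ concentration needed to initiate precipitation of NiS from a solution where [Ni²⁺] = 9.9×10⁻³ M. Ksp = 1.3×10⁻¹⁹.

1.3×10⁻¹⁷ M

The threshold for precipitation is Q = Ksp.
NiS(s) ⇌ Ni²⁺(aq) + S²⁻(aq)
Ksp = [Ni²⁺][S²⁻] = [S²⁻](9.9×10⁻³)
[S²⁻] = 1.3×10⁻¹⁹ / (9.9×10⁻³) = 1.3×10⁻¹⁷
[S²⁻] = 1.3×10⁻¹⁷ M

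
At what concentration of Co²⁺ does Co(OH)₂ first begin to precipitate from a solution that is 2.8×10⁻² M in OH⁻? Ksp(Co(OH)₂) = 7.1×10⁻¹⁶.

Precipitation of each salt begins when its ion product equals Ksp.
Co(OH)₂(s) ⇌ Co²⁺(aq) + 2 OH⁻(aq)
Ksp = [Co²⁺][OH⁻]^2 = [Co²⁺](2.8×10⁻²)^2
[Co²⁺] = 7.1×10⁻¹⁶ / (2.8×10⁻²)^2 = 9.1×10⁻¹³
[Co²⁺] = 9.1×10⁻¹³ M

9.1×10⁻¹³ M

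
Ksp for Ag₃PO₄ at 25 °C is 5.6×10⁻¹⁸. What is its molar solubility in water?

2.1×10⁻⁵ M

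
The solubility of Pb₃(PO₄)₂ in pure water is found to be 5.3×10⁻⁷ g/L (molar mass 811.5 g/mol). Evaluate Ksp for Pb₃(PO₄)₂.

Ksp = 1.3×10⁻⁴⁴

Molar solubility s = (5.3×10⁻⁷ g/L) / (811.5 g/mol) = 6.531×10⁻¹⁰ mol/L
Pb₃(PO₄)₂(s) ⇌ 3 Pb²⁺(aq) + 2 PO₄³⁻(aq)
For each mole of Pb₃(PO₄)₂ that dissolves per liter, [Pb²⁺] = 3s and [PO₄³⁻] = 2s; let s denote this solubility.
Ksp = [Pb²⁺]^3[PO₄³⁻]^2 = (3s)^3 · (2s)^2 = 108s^5
Ksp = 108 × (6.531×10⁻¹⁰)^5 = 1.3×10⁻⁴⁴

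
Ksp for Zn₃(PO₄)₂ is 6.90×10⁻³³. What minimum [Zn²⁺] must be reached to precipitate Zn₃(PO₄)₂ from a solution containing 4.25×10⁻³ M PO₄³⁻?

Each salt precipitates once Q = Ksp for that salt.
Zn₃(PO₄)₂(s) ⇌ 3 Zn²⁺(aq) + 2 PO₄³⁻(aq)
Ksp = [Zn²⁺]^3[PO₄³⁻]^2 = [Zn²⁺]^3(4.25×10⁻³)^2
[Zn²⁺]^3 = 6.90×10⁻³³ / (4.25×10⁻³)^2 = 3.82×10⁻²⁸
[Zn²⁺] = 7.26×10⁻¹⁰ M

7.26×10⁻¹⁰ M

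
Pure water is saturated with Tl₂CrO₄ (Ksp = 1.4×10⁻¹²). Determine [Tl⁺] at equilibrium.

1.4×10⁻⁴ M

Tl₂CrO₄(s) ⇌ 2 Tl⁺(aq) + CrO₄²⁻(aq)
Call the molar solubility s, so that [Tl⁺] = 2s and [CrO₄²⁻] = s.
Ksp = [Tl⁺]^2[CrO₄²⁻] = (2s)^2 · s = 4s^3 = 1.4×10⁻¹²
s = 7.0×10⁻⁵ M
[Tl⁺] = 2s = 1.4×10⁻⁴ M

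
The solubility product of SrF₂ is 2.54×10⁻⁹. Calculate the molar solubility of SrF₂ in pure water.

8.60×10⁻⁴ M

SrF₂(s) ⇌ Sr²⁺(aq) + 2 F⁻(aq)
If s mol/L of SrF₂ dissolves, [Sr²⁺] = s and [F⁻] = 2s.
Ksp = [Sr²⁺][F⁻]^2 = s · (2s)^2 = 4s^3
4s^3 = 2.54×10⁻⁹  ⇒  s^3 = 6.35×10⁻¹⁰
s = (6.35×10⁻¹⁰)^(1/3) = 8.60×10⁻⁴ M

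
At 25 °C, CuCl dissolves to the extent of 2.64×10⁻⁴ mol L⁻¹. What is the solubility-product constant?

Ksp = 6.97×10⁻⁸

CuCl(s) ⇌ Cu⁺(aq) + Cl⁻(aq)
For each mole of CuCl that dissolves per liter, [Cu⁺] = s and [Cl⁻] = s; let s denote this solubility.
Ksp = [Cu⁺][Cl⁻] = s · s = s^2
Ksp = (2.64×10⁻⁴)^2 = 6.97×10⁻⁸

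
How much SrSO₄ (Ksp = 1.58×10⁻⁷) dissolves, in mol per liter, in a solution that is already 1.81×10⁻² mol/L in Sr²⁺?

8.73×10⁻⁶ M

SrSO₄(s) ⇌ Sr²⁺(aq) + SO₄²⁻(aq)
Sr²⁺ is already present at 1.81×10⁻² mol/L. If s mol/L of SrSO₄ dissolves, [SO₄²⁻] = s while [Sr²⁺] ≈ 1.81×10⁻² mol/L.
Ksp = [Sr²⁺][SO₄²⁻] = (1.81×10⁻²)s
s = 1.58×10⁻⁷ / (1.81×10⁻²) = 8.73×10⁻⁶
s = 8.73×10⁻⁶ mol/L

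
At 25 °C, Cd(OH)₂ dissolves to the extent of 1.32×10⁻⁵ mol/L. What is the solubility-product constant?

Ksp = 9.20×10⁻¹⁵

Cd(OH)₂(s) ⇌ Cd²⁺(aq) + 2 OH⁻(aq)
With molar solubility s: [Cd²⁺] = s, [OH⁻] = 2s.
Ksp = [Cd²⁺][OH⁻]^2 = s · (2s)^2 = 4s^3
Ksp = 4 × (1.32×10⁻⁵)^3 = 9.20×10⁻¹⁵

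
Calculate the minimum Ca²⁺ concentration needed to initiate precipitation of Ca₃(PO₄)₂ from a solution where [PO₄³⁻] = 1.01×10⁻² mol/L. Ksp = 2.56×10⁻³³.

Precipitation of each salt begins when its ion product equals Ksp.
Ca₃(PO₄)₂(s) ⇌ 3 Ca²⁺(aq) + 2 PO₄³⁻(aq)
Ksp = [Ca²⁺]^3[PO₄³⁻]^2 = [Ca²⁺]^3(1.01×10⁻²)^2
[Ca²⁺]^3 = 2.56×10⁻³³ / (1.01×10⁻²)^2 = 2.51×10⁻²⁹
[Ca²⁺] = 2.93×10⁻¹⁰ mol/L

2.93×10⁻¹⁰ M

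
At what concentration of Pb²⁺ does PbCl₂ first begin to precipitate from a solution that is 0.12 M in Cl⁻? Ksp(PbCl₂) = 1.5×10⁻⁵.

1.0×10⁻³ M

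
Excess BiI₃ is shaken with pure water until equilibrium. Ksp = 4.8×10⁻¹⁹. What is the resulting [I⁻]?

BiI₃(s) ⇌ Bi³⁺(aq) + 3 I⁻(aq)
If s mol/L of BiI₃ dissolves, [Bi³⁺] = s and [I⁻] = 3s.
Ksp = [Bi³⁺][I⁻]^3 = s · (3s)^3 = 27s^4 = 4.8×10⁻¹⁹
s = 1.2×10⁻⁵ mol/L
[I⁻] = 3s = 3.5×10⁻⁵ mol/L

3.5×10⁻⁵ M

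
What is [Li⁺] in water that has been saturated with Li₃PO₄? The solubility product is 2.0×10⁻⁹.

8.8×10⁻³ M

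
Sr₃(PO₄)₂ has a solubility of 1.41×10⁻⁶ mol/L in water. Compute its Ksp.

Ksp = 6.02×10⁻²⁸

Sr₃(PO₄)₂(s) ⇌ 3 Sr²⁺(aq) + 2 PO₄³⁻(aq)
Call the molar solubility s, so that [Sr²⁺] = 3s and [PO₄³⁻] = 2s.
Ksp = [Sr²⁺]^3[PO₄³⁻]^2 = (3s)^3 · (2s)^2 = 108s^5
Ksp = 108 × (1.41×10⁻⁶)^5 = 6.02×10⁻²⁸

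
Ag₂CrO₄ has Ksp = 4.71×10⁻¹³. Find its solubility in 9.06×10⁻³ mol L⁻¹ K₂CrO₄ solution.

3.61×10⁻⁶ M

Ag₂CrO₄(s) ⇌ 2 Ag⁺(aq) + CrO₄²⁻(aq)
With CrO₄²⁻ already at 9.06×10⁻³ mol L⁻¹ and s small, take [CrO₄²⁻] ≈ 9.06×10⁻³ mol L⁻¹ and [Ag⁺] = 2s.
Ksp = [Ag⁺]^2[CrO₄²⁻] = (2s)^2(9.06×10⁻³)
(2s)^2 = 4.71×10⁻¹³ / (9.06×10⁻³) = 5.20×10⁻¹¹
s = 3.61×10⁻⁶ mol L⁻¹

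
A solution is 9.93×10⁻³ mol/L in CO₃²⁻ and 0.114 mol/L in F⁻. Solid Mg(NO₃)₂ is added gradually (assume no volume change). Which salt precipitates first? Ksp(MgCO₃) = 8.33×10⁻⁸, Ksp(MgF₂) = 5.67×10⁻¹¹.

MgF₂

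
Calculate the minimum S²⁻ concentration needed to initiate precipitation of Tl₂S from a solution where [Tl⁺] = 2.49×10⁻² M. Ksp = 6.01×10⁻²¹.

9.69×10⁻¹⁸ M

Each salt precipitates once Q = Ksp for that salt.
Tl₂S(s) ⇌ 2 Tl⁺(aq) + S²⁻(aq)
Ksp = [Tl⁺]^2[S²⁻] = [S²⁻](2.49×10⁻²)^2
[S²⁻] = 6.01×10⁻²¹ / (2.49×10⁻²)^2 = 9.69×10⁻¹⁸
[S²⁻] = 9.69×10⁻¹⁸ M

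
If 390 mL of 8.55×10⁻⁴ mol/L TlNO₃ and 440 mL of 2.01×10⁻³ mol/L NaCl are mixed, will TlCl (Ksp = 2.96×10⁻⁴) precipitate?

No

The combined volume is 830 mL.
[Tl⁺] = (8.55×10⁻⁴)(390)/830 = 4.02×10⁻⁴ mol/L
[Cl⁻] = (2.01×10⁻³)(440)/830 = 1.07×10⁻³ mol/L
Q = [Tl⁺][Cl⁻] = 4.28×10⁻⁷
Since Q (4.28×10⁻⁷) is less than Ksp (2.96×10⁻⁴), no TlCl precipitates.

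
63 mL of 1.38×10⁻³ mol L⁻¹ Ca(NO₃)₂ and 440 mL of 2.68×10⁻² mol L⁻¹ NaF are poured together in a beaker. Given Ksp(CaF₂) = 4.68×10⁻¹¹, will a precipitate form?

Yes

After mixing, V = 63 mL + 440 mL = 503 mL.
[Ca²⁺] = (1.38×10⁻³)(63)/503 = 1.73×10⁻⁴ mol L⁻¹
[F⁻] = (2.68×10⁻²)(440)/503 = 2.34×10⁻² mol L⁻¹
Q = [Ca²⁺][F⁻]^2 = 9.50×10⁻⁸
Because Q > Ksp (9.50×10⁻⁸ vs 4.68×10⁻¹¹), a precipitate of CaF₂ forms.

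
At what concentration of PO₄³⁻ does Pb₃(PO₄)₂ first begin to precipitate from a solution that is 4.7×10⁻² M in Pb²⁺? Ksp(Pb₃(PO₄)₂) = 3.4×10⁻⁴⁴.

1.8×10⁻²⁰ M

The threshold for precipitation is Q = Ksp.
Pb₃(PO₄)₂(s) ⇌ 3 Pb²⁺(aq) + 2 PO₄³⁻(aq)
Ksp = [Pb²⁺]^3[PO₄³⁻]^2 = [PO₄³⁻]^2(4.7×10⁻²)^3
[PO₄³⁻]^2 = 3.4×10⁻⁴⁴ / (4.7×10⁻²)^3 = 3.3×10⁻⁴⁰
[PO₄³⁻] = 1.8×10⁻²⁰ M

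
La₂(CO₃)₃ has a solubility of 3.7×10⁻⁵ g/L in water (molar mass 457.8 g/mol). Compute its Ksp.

Ksp = 3.7×10⁻³⁴

Molar solubility s = (3.7×10⁻⁵ g/L) / (457.8 g/mol) = 8.082×10⁻⁸ mol/L
La₂(CO₃)₃(s) ⇌ 2 La³⁺(aq) + 3 CO₃²⁻(aq)
For each mole of La₂(CO₃)₃ that dissolves per liter, [La³⁺] = 2s and [CO₃²⁻] = 3s; let s denote this solubility.
Ksp = [La³⁺]^2[CO₃²⁻]^3 = (2s)^2 · (3s)^3 = 108s^5
Ksp = 108 × (8.082×10⁻⁸)^5 = 3.7×10⁻³⁴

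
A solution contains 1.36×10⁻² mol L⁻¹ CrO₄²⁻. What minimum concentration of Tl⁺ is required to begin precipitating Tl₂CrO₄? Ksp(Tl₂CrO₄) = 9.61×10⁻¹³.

Precipitation of each salt begins when its ion product equals Ksp.
Tl₂CrO₄(s) ⇌ 2 Tl⁺(aq) + CrO₄²⁻(aq)
Ksp = [Tl⁺]^2[CrO₄²⁻] = [Tl⁺]^2(1.36×10⁻²)
[Tl⁺]^2 = 9.61×10⁻¹³ / (1.36×10⁻²) = 7.07×10⁻¹¹
[Tl⁺] = 8.41×10⁻⁶ mol L⁻¹

8.41×10⁻⁶ M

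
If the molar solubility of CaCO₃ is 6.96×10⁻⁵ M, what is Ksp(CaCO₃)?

CaCO₃(s) ⇌ Ca²⁺(aq) + CO₃²⁻(aq)
With molar solubility s: [Ca²⁺] = s, [CO₃²⁻] = s.
Ksp = [Ca²⁺][CO₃²⁻] = s · s = s^2
Ksp = (6.96×10⁻⁵)^2 = 4.84×10⁻⁹

Ksp = 4.84×10⁻⁹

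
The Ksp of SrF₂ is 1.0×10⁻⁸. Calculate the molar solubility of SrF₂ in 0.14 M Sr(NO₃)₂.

SrF₂(s) ⇌ Sr²⁺(aq) + 2 F⁻(aq)
Sr²⁺ is already present at 0.14 M. If s mol/L of SrF₂ dissolves, [F⁻] = 2s while [Sr²⁺] ≈ 0.14 M.
Ksp = [Sr²⁺][F⁻]^2 = (0.14)(2s)^2
(2s)^2 = 1.0×10⁻⁸ / (0.14) = 7.1×10⁻⁸
s = 1.3×10⁻⁴ M

1.3×10⁻⁴ M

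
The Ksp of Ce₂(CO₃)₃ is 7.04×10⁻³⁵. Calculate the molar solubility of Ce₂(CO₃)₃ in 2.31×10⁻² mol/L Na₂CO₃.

1.19×10⁻¹⁵ M

Ce₂(CO₃)₃(s) ⇌ 2 Ce³⁺(aq) + 3 CO₃²⁻(aq)
With CO₃²⁻ already at 2.31×10⁻² mol/L and s small, take [CO₃²⁻] ≈ 2.31×10⁻² mol/L and [Ce³⁺] = 2s.
Ksp = [Ce³⁺]^2[CO₃²⁻]^3 = (2s)^2(2.31×10⁻²)^3
(2s)^2 = 7.04×10⁻³⁵ / (2.31×10⁻²)^3 = 5.71×10⁻³⁰
s = 1.19×10⁻¹⁵ mol/L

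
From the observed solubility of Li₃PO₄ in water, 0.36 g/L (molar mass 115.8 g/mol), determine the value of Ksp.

Ksp = 2.5×10⁻⁹

Convert to molarity: s = 0.36 / 115.8 = 3.109×10⁻³ mol/L
Li₃PO₄(s) ⇌ 3 Li⁺(aq) + PO₄³⁻(aq)
Call the molar solubility s, so that [Li⁺] = 3s and [PO₄³⁻] = s.
Ksp = [Li⁺]^3[PO₄³⁻] = (3s)^3 · s = 27s^4
Ksp = 27 × (3.109×10⁻³)^4 = 2.5×10⁻⁹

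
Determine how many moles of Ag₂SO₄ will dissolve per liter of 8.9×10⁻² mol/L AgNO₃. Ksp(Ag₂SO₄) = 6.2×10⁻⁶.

Ag₂SO₄(s) ⇌ 2 Ag⁺(aq) + SO₄²⁻(aq)
Let s be the solubility of Ag₂SO₄ here. The common ion gives [Ag⁺] ≈ 8.9×10⁻² mol/L, and [SO₄²⁻] = s.
Ksp = [Ag⁺]^2[SO₄²⁻] = (8.9×10⁻²)^2s
s = 6.2×10⁻⁶ / (8.9×10⁻²)^2 = 7.8×10⁻⁴
s = 7.8×10⁻⁴ mol/L

7.8×10⁻⁴ M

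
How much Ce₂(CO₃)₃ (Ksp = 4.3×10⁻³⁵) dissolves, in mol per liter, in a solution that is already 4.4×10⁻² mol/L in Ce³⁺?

9.4×10⁻¹² M

Ce₂(CO₃)₃(s) ⇌ 2 Ce³⁺(aq) + 3 CO₃²⁻(aq)
Ce³⁺ is already present at 4.4×10⁻² mol/L. If s mol/L of Ce₂(CO₃)₃ dissolves, [CO₃²⁻] = 3s while [Ce³⁺] ≈ 4.4×10⁻² mol/L.
Ksp = [Ce³⁺]^2[CO₃²⁻]^3 = (4.4×10⁻²)^2(3s)^3
(3s)^3 = 4.3×10⁻³⁵ / (4.4×10⁻²)^2 = 2.2×10⁻³²
s = 9.4×10⁻¹² mol/L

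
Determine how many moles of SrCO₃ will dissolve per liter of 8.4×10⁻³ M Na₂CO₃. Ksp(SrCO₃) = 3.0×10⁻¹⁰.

3.6×10⁻⁸ M

SrCO₃(s) ⇌ Sr²⁺(aq) + CO₃²⁻(aq)
With CO₃²⁻ already at 8.4×10⁻³ M and s small, take [CO₃²⁻] ≈ 8.4×10⁻³ M and [Sr²⁺] = s.
Ksp = [Sr²⁺][CO₃²⁻] = s(8.4×10⁻³)
s = 3.0×10⁻¹⁰ / (8.4×10⁻³) = 3.6×10⁻⁸
s = 3.6×10⁻⁸ M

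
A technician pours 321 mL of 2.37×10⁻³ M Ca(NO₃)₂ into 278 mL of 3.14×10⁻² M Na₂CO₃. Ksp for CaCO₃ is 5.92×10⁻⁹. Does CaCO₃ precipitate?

Total volume after mixing = 321 + 278 = 599 mL.
[Ca²⁺] = (2.37×10⁻³)(321)/599 = 1.27×10⁻³ M
[CO₃²⁻] = (3.14×10⁻²)(278)/599 = 1.46×10⁻² M
Q = [Ca²⁺][CO₃²⁻] = 1.85×10⁻⁵
Because Q > Ksp (1.85×10⁻⁵ vs 5.92×10⁻⁹), a precipitate of CaCO₃ forms.

Yes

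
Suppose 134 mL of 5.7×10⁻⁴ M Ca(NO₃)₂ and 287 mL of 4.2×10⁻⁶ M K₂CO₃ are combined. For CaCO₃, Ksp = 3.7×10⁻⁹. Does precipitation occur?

The combined volume is 421 mL.
[Ca²⁺] = (5.7×10⁻⁴)(134)/421 = 1.8×10⁻⁴ M
[CO₃²⁻] = (4.2×10⁻⁶)(287)/421 = 2.9×10⁻⁶ M
Q = [Ca²⁺][CO₃²⁻] = 5.2×10⁻¹⁰
Q = 5.2×10⁻¹⁰ < Ksp = 3.7×10⁻⁹, so the solution is unsaturated and no precipitate forms.

No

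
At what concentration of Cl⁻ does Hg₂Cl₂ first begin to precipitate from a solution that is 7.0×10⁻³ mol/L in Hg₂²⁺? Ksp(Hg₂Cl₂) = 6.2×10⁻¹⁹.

Each salt precipitates once Q = Ksp for that salt.
Hg₂Cl₂(s) ⇌ Hg₂²⁺(aq) + 2 Cl⁻(aq)
Ksp = [Hg₂²⁺][Cl⁻]^2 = [Cl⁻]^2(7.0×10⁻³)
[Cl⁻]^2 = 6.2×10⁻¹⁹ / (7.0×10⁻³) = 8.9×10⁻¹⁷
[Cl⁻] = 9.4×10⁻⁹ mol/L

9.4×10⁻⁹ M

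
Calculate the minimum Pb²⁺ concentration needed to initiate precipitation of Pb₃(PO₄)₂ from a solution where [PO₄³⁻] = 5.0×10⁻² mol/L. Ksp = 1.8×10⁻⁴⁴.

1.9×10⁻¹⁴ M

Precipitation begins when Q = Ksp.
Pb₃(PO₄)₂(s) ⇌ 3 Pb²⁺(aq) + 2 PO₄³⁻(aq)
Ksp = [Pb²⁺]^3[PO₄³⁻]^2 = [Pb²⁺]^3(5.0×10⁻²)^2
[Pb²⁺]^3 = 1.8×10⁻⁴⁴ / (5.0×10⁻²)^2 = 7.2×10⁻⁴²
[Pb²⁺] = 1.9×10⁻¹⁴ mol/L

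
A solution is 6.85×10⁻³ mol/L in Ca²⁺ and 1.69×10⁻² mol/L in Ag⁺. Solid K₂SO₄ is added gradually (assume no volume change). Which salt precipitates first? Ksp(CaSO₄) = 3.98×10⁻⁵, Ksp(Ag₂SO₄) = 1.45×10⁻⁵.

The threshold for precipitation is Q = Ksp.
For CaSO₄: [SO₄²⁻] = (Ksp/[Ca²⁺]) = 5.81×10⁻³ mol/L
For Ag₂SO₄: [SO₄²⁻] = (Ksp/[Ag⁺]^2) = 5.08×10⁻² mol/L
CaSO₄ requires the lower [SO₄²⁻], so it precipitates first.

CaSO₄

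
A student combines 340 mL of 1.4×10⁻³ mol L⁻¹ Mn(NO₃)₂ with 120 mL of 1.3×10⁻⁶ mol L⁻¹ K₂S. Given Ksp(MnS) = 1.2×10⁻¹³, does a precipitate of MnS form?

The combined volume is 460 mL.
[Mn²⁺] = (1.4×10⁻³)(340)/460 = 1.0×10⁻³ mol L⁻¹
[S²⁻] = (1.3×10⁻⁶)(120)/460 = 3.4×10⁻⁷ mol L⁻¹
Q = [Mn²⁺][S²⁻] = 3.5×10⁻¹⁰
Q = 3.5×10⁻¹⁰ > Ksp = 1.2×10⁻¹³, so the solution is supersaturated and MnS precipitates.

Yes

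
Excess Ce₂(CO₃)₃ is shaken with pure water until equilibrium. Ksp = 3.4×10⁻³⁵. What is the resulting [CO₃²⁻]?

Ce₂(CO₃)₃(s) ⇌ 2 Ce³⁺(aq) + 3 CO₃²⁻(aq)
Call the molar solubility s, so that [Ce³⁺] = 2s and [CO₃²⁻] = 3s.
Ksp = [Ce³⁺]^2[CO₃²⁻]^3 = (2s)^2 · (3s)^3 = 108s^5 = 3.4×10⁻³⁵
s = 5.0×10⁻⁸ mol/L
[CO₃²⁻] = 3s = 1.5×10⁻⁷ mol/L

1.5×10⁻⁷ M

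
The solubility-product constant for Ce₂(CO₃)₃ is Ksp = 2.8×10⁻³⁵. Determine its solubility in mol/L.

4.8×10⁻⁸ M

Ce₂(CO₃)₃(s) ⇌ 2 Ce³⁺(aq) + 3 CO₃²⁻(aq)
Let s be the molar solubility. Then [Ce³⁺] = 2s and [CO₃²⁻] = 3s.
Ksp = [Ce³⁺]^2[CO₃²⁻]^3 = (2s)^2 · (3s)^3 = 108s^5
108s^5 = 2.8×10⁻³⁵  ⇒  s^5 = 2.6×10⁻³⁷
Taking the 5th root, s = 4.8×10⁻⁸ mol/L.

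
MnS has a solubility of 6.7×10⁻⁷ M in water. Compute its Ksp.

Ksp = 4.5×10⁻¹³

MnS(s) ⇌ Mn²⁺(aq) + S²⁻(aq)
If s mol/L of MnS dissolves, [Mn²⁺] = s and [S²⁻] = s.
Ksp = [Mn²⁺][S²⁻] = s · s = s^2
Ksp = (6.7×10⁻⁷)^2 = 4.5×10⁻¹³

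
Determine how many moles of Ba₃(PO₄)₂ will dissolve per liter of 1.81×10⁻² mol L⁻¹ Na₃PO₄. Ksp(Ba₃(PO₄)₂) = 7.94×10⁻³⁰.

9.65×10⁻¹⁰ M

Ba₃(PO₄)₂(s) ⇌ 3 Ba²⁺(aq) + 2 PO₄³⁻(aq)
PO₄³⁻ is already present at 1.81×10⁻² mol L⁻¹. If s mol/L of Ba₃(PO₄)₂ dissolves, [Ba²⁺] = 3s while [PO₄³⁻] ≈ 1.81×10⁻² mol L⁻¹.
Ksp = [Ba²⁺]^3[PO₄³⁻]^2 = (3s)^3(1.81×10⁻²)^2
(3s)^3 = 7.94×10⁻³⁰ / (1.81×10⁻²)^2 = 2.42×10⁻²⁶
s = 9.65×10⁻¹⁰ mol L⁻¹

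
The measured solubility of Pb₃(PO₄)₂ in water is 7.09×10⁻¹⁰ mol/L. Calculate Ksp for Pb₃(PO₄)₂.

Ksp = 1.93×10⁻⁴⁴

Pb₃(PO₄)₂(s) ⇌ 3 Pb²⁺(aq) + 2 PO₄³⁻(aq)
Let s be the molar solubility. Then [Pb²⁺] = 3s and [PO₄³⁻] = 2s.
Ksp = [Pb²⁺]^3[PO₄³⁻]^2 = (3s)^3 · (2s)^2 = 108s^5
Ksp = 108 × (7.09×10⁻¹⁰)^5 = 1.93×10⁻⁴⁴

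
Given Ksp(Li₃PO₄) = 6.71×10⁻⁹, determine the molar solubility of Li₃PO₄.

3.97×10⁻³ M

Li₃PO₄(s) ⇌ 3 Li⁺(aq) + PO₄³⁻(aq)
Let s be the molar solubility. Then [Li⁺] = 3s and [PO₄³⁻] = s.
Ksp = [Li⁺]^3[PO₄³⁻] = (3s)^3 · s = 27s^4
27s^4 = 6.71×10⁻⁹  ⇒  s^4 = 2.49×10⁻¹⁰
Taking the 4th root, s = 3.97×10⁻³ mol/L.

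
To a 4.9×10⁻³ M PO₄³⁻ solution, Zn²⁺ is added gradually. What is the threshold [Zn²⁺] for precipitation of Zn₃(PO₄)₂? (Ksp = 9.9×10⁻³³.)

The threshold for precipitation is Q = Ksp.
Zn₃(PO₄)₂(s) ⇌ 3 Zn²⁺(aq) + 2 PO₄³⁻(aq)
Ksp = [Zn²⁺]^3[PO₄³⁻]^2 = [Zn²⁺]^3(4.9×10⁻³)^2
[Zn²⁺]^3 = 9.9×10⁻³³ / (4.9×10⁻³)^2 = 4.1×10⁻²⁸
[Zn²⁺] = 7.4×10⁻¹⁰ M

7.4×10⁻¹⁰ M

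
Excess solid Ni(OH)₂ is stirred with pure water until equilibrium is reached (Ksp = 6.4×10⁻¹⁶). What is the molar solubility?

5.4×10⁻⁶ M

Ni(OH)₂(s) ⇌ Ni²⁺(aq) + 2 OH⁻(aq)
Call the molar solubility s, so that [Ni²⁺] = s and [OH⁻] = 2s.
Ksp = [Ni²⁺][OH⁻]^2 = s · (2s)^2 = 4s^3
4s^3 = 6.4×10⁻¹⁶  ⇒  s^3 = 1.6×10⁻¹⁶
Taking the 3rd root, s = 5.4×10⁻⁶ M.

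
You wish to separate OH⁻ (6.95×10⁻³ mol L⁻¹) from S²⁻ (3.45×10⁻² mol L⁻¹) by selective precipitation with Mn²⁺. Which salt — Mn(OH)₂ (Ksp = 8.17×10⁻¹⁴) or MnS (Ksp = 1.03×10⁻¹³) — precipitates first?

MnS

A salt starts to precipitate once the ion product Q reaches its Ksp.
For Mn(OH)₂: [Mn²⁺] = (Ksp/[OH⁻]^2) = 1.69×10⁻⁹ mol L⁻¹
For MnS: [Mn²⁺] = (Ksp/[S²⁻]) = 2.99×10⁻¹² mol L⁻¹
The smaller threshold [Mn²⁺] is reached first, so MnS precipitates first.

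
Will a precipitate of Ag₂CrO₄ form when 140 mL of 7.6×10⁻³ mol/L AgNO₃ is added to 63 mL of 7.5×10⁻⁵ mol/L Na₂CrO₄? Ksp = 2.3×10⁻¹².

After mixing, V = 140 mL + 63 mL = 203 mL.
[Ag⁺] = (7.6×10⁻³)(140)/203 = 5.2×10⁻³ mol/L
[CrO₄²⁻] = (7.5×10⁻⁵)(63)/203 = 2.3×10⁻⁵ mol/L
Q = [Ag⁺]^2[CrO₄²⁻] = 6.4×10⁻¹⁰
Q = 6.4×10⁻¹⁰ > Ksp = 2.3×10⁻¹², so the solution is supersaturated and Ag₂CrO₄ precipitates.

Yes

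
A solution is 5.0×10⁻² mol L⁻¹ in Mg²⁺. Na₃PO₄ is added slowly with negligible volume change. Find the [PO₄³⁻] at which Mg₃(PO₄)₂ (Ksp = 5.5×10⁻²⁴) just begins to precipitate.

2.1×10⁻¹⁰ M

The threshold for precipitation is Q = Ksp.
Mg₃(PO₄)₂(s) ⇌ 3 Mg²⁺(aq) + 2 PO₄³⁻(aq)
Ksp = [Mg²⁺]^3[PO₄³⁻]^2 = [PO₄³⁻]^2(5.0×10⁻²)^3
[PO₄³⁻]^2 = 5.5×10⁻²⁴ / (5.0×10⁻²)^3 = 4.4×10⁻²⁰
[PO₄³⁻] = 2.1×10⁻¹⁰ mol L⁻¹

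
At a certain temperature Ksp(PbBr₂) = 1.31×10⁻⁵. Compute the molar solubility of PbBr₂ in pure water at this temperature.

1.49×10⁻² M

PbBr₂(s) ⇌ Pb²⁺(aq) + 2 Br⁻(aq)
With molar solubility s: [Pb²⁺] = s, [Br⁻] = 2s.
Ksp = [Pb²⁺][Br⁻]^2 = s · (2s)^2 = 4s^3
4s^3 = 1.31×10⁻⁵  ⇒  s^3 = 3.28×10⁻⁶
Taking the 3rd root, s = 1.49×10⁻² mol/L.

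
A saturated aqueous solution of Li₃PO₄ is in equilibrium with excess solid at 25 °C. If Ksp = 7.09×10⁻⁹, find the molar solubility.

Li₃PO₄(s) ⇌ 3 Li⁺(aq) + PO₄³⁻(aq)
Let s be the molar solubility. Then [Li⁺] = 3s and [PO₄³⁻] = s.
Ksp = [Li⁺]^3[PO₄³⁻] = (3s)^3 · s = 27s^4
27s^4 = 7.09×10⁻⁹  ⇒  s^4 = 2.63×10⁻¹⁰
Taking the 4th root, s = 4.03×10⁻³ M.

4.03×10⁻³ M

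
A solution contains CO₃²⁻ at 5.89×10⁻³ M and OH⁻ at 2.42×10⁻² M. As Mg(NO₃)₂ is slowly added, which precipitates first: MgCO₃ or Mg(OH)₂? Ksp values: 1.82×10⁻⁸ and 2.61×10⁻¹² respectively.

Mg(OH)₂

A salt starts to precipitate once the ion product Q reaches its Ksp.
For MgCO₃: [Mg²⁺] = (Ksp/[CO₃²⁻]) = 3.09×10⁻⁶ M
For Mg(OH)₂: [Mg²⁺] = (Ksp/[OH⁻]^2) = 4.46×10⁻⁹ M
The smaller threshold [Mg²⁺] is reached first, so Mg(OH)₂ precipitates first.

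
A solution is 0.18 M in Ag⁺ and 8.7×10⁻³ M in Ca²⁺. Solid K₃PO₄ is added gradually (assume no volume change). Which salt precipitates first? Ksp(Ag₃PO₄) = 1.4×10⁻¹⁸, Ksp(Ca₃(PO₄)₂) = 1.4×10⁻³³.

Ag₃PO₄

Precipitation begins when Q = Ksp.
For Ag₃PO₄: [PO₄³⁻] = (Ksp/[Ag⁺]^3) = 2.4×10⁻¹⁶ M
For Ca₃(PO₄)₂: [PO₄³⁻] = (Ksp/[Ca²⁺]^3)^(1/2) = 4.6×10⁻¹⁴ M
The smaller threshold [PO₄³⁻] is reached first, so Ag₃PO₄ precipitates first.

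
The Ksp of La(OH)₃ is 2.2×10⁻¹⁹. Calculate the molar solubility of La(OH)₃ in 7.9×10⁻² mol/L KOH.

4.5×10⁻¹⁶ M

La(OH)₃(s) ⇌ La³⁺(aq) + 3 OH⁻(aq)
The solution already contains OH⁻ at 7.9×10⁻² mol/L. Let s be the molar solubility of La(OH)₃.
[OH⁻] ≈ 7.9×10⁻² mol/L (common ion dominates); [La³⁺] = s.
Ksp = [La³⁺][OH⁻]^3 = s(7.9×10⁻²)^3
s = 2.2×10⁻¹⁹ / (7.9×10⁻²)^3 = 4.5×10⁻¹⁶
s = 4.5×10⁻¹⁶ mol/L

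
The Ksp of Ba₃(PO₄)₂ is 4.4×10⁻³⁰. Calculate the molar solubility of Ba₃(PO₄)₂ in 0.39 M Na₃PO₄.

Ba₃(PO₄)₂(s) ⇌ 3 Ba²⁺(aq) + 2 PO₄³⁻(aq)
The solution already contains PO₄³⁻ at 0.39 M. Let s be the molar solubility of Ba₃(PO₄)₂.
[PO₄³⁻] ≈ 0.39 M (common ion dominates); [Ba²⁺] = 3s.
Ksp = [Ba²⁺]^3[PO₄³⁻]^2 = (3s)^3(0.39)^2
(3s)^3 = 4.4×10⁻³⁰ / (0.39)^2 = 2.9×10⁻²⁹
s = 1.0×10⁻¹⁰ M

1.0×10⁻¹⁰ M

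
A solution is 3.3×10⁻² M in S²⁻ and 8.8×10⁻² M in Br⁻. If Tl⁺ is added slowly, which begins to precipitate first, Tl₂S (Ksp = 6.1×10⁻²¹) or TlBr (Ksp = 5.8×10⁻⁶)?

Tl₂S

The threshold for precipitation is Q = Ksp.
For Tl₂S: [Tl⁺] = (Ksp/[S²⁻])^(1/2) = 4.3×10⁻¹⁰ M
For TlBr: [Tl⁺] = (Ksp/[Br⁻]) = 6.6×10⁻⁵ M
The smaller threshold [Tl⁺] is reached first, so Tl₂S precipitates first.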